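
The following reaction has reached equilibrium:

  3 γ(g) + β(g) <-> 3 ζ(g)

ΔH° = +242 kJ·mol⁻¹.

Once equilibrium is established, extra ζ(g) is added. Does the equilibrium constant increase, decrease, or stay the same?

unchanged

The equilibrium constant depends only on temperature. This perturbation may move the position of equilibrium, but since T is unchanged, K itself is unchanged.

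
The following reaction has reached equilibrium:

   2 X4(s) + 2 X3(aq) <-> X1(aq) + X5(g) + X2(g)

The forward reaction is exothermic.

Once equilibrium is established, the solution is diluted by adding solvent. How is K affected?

The equilibrium constant depends only on temperature. This perturbation may move the position of equilibrium, but since T is unchanged, K itself is unchanged.

unchanged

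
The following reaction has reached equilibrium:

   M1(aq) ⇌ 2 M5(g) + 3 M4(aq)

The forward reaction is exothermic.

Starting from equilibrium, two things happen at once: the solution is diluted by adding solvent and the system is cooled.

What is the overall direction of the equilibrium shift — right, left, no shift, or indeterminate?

Dilution lowers every aqueous concentration by the same factor. Δn_aq = 3 − 1 = +2, so the system shifts toward the side with more dissolved moles — to the right.
The forward reaction is exothermic. Lowering T favours the exothermic direction — shift to the right.
All effects act in the same direction — net shift to the right.

right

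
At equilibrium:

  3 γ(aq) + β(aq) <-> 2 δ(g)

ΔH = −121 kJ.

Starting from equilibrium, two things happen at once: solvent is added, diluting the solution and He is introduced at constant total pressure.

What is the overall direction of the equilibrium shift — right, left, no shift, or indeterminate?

Dilution lowers every aqueous concentration by the same factor. Δn_aq = 0 − 4 = -4, so the system shifts toward the side with more dissolved moles — to the left.
Adding inert gas at constant total pressure expands the volume and lowers every reacting partial pressure. With Δn_gas = 2 − 0 = +2, Q moves away from K toward the side with fewer gas moles, so the system shifts toward the side with more gas moles — to the right.
The individual effects push in opposite directions; without quantitative information the net direction cannot be determined.

cannot be determined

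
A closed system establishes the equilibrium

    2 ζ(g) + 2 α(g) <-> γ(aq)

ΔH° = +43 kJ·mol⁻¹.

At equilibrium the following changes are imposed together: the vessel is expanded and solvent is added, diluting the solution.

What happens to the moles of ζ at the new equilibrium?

Gas moles: reactants 4, products 0 (Δn_gas = -4). Expansion shifts the system toward the side with more moles of gas — to the left.
Dilution lowers every aqueous concentration by the same factor. Δn_aq = 1 − 0 = +1, so the system shifts toward the side with more dissolved moles — to the right.
The two effects oppose each other, so the net shift — and hence the change in ζ — cannot be determined from the given information.

cannot be determined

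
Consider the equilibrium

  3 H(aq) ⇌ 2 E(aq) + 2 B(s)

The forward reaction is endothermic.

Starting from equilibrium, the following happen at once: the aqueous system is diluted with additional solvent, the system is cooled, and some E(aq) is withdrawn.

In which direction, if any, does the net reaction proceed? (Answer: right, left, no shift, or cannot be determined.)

Dilution lowers every aqueous concentration by the same factor. Δn_aq = 2 − 3 = -1, so the system shifts toward the side with more dissolved moles — to the left.
The forward reaction is endothermic. Lowering T favours the exothermic direction — shift to the left.
Removing E (aq), a product, drives the reaction to the right.
The individual effects push in opposite directions; without quantitative information the net direction cannot be determined.

cannot be determined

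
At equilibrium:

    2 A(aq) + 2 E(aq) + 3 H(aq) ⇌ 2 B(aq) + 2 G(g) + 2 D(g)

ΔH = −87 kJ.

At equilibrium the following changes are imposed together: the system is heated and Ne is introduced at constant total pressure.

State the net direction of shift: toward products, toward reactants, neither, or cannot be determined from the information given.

The forward reaction is exothermic. Raising T favours the endothermic direction — shift to the left.
Adding inert gas at constant total pressure expands the volume and lowers every reacting partial pressure. With Δn_gas = 4 − 0 = +4, Q moves away from K toward the side with fewer gas moles, so the system shifts toward the side with more gas moles — to the right.
The individual effects push in opposite directions; without quantitative information the net direction cannot be determined.

cannot be determined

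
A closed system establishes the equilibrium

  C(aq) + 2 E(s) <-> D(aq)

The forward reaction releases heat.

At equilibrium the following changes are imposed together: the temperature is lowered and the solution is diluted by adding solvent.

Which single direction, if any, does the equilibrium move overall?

right

The forward reaction is exothermic. Lowering T favours the exothermic direction — shift to the right.
Dilution scales every aqueous concentration by the same factor. Δn_aq = 1 − 1 = 0, so Q is unchanged — no shift.
Only the nonzero effect(s) matter; the net shift is to the right.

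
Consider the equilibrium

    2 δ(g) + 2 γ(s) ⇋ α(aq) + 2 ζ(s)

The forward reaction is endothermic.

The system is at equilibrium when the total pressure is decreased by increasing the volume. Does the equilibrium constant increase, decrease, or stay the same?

unchanged

The equilibrium constant depends only on temperature. This perturbation may move the position of equilibrium, but since T is unchanged, K itself is unchanged.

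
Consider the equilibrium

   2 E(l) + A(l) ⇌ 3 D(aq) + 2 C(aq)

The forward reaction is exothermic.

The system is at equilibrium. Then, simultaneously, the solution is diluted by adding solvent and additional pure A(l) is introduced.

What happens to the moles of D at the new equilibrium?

Dilution lowers every aqueous concentration by the same factor. Δn_aq = 5 − 0 = +5, so the system shifts toward the side with more dissolved moles — to the right.
A is a pure liquid; its activity is 1 regardless of amount, so Q is unaffected — no shift from this change.
The net shift is to the right. D is a product, so its amount increases.

increases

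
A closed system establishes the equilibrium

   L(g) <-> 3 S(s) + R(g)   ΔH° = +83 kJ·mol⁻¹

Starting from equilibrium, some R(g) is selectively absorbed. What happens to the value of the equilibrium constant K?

The equilibrium constant depends only on temperature. This perturbation may move the position of equilibrium, but since T is unchanged, K itself is unchanged.

unchanged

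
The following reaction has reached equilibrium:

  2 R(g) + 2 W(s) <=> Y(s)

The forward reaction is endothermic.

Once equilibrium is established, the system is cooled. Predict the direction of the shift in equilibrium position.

left

The forward reaction is endothermic. Lowering T favours the exothermic direction — shift to the left.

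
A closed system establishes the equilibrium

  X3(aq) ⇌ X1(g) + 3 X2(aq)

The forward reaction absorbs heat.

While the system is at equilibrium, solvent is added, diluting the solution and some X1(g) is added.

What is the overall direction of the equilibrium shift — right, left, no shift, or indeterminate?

Dilution lowers every aqueous concentration by the same factor. Δn_aq = 3 − 1 = +2, so the system shifts toward the side with more dissolved moles — to the right.
Adding X1 (g), a product, drives the reaction to the left.
The individual effects push in opposite directions; without quantitative information the net direction cannot be determined.

cannot be determined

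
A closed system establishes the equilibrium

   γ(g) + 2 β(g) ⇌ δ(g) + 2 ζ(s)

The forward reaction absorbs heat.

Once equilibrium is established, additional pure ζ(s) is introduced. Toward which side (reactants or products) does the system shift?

no shift

ζ is a pure solid; its activity is 1 regardless of amount, so Q is unaffected — no shift from this change.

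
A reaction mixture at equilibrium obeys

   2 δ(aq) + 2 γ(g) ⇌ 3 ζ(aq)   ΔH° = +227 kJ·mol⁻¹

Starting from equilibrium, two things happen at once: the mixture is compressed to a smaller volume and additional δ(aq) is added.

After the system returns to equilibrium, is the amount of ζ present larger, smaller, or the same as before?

increases

Gas moles: reactants 2, products 0 (Δn_gas = -2). Compression shifts the system toward the side with fewer moles of gas — to the right.
Adding δ (aq), a reactant, drives the reaction to the right.
The net shift is to the right. ζ is a product, so its amount increases.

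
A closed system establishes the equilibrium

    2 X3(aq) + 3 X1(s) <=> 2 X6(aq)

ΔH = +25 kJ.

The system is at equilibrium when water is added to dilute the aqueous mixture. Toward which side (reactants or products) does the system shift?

Dilution scales every aqueous concentration by the same factor. Δn_aq = 2 − 2 = 0, so Q is unchanged — no shift.

no shift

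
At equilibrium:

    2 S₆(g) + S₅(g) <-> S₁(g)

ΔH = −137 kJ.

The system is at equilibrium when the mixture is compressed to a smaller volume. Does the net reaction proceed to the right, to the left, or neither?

Gas moles: reactants 3, products 1 (Δn_gas = -2). Compression shifts the system toward the side with fewer moles of gas — to the right.

right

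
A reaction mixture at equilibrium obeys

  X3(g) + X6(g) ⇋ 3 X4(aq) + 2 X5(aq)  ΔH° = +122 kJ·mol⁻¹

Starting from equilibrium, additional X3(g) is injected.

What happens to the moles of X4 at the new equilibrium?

Adding X3 (g), a reactant, drives the reaction to the right.
The net shift is to the right. X4 is a product, so its amount increases.

increases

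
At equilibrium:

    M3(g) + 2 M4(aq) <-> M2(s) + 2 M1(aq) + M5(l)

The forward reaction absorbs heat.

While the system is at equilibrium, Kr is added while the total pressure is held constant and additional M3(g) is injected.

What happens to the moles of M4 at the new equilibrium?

cannot be determined

Adding inert gas at constant total pressure expands the volume and lowers every reacting partial pressure. With Δn_gas = 0 − 1 = -1, Q moves away from K toward the side with fewer gas moles, so the system shifts toward the side with more gas moles — to the left.
Adding M3 (g), a reactant, drives the reaction to the right.
The two effects oppose each other, so the net shift — and hence the change in M4 — cannot be determined from the given information.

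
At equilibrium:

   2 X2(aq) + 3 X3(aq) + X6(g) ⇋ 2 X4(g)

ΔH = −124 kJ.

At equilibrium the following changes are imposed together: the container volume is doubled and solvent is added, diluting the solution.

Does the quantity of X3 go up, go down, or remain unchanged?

Gas moles: reactants 1, products 2 (Δn_gas = +1). Expansion shifts the system toward the side with more moles of gas — to the right.
Dilution lowers every aqueous concentration by the same factor. Δn_aq = 0 − 5 = -5, so the system shifts toward the side with more dissolved moles — to the left.
The two effects oppose each other, so the net shift — and hence the change in X3 — cannot be determined from the given information.

cannot be determined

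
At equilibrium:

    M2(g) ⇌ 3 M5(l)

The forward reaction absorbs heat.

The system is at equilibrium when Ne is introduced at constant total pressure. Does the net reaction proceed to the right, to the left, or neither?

Adding inert gas at constant total pressure expands the volume and lowers every reacting partial pressure. With Δn_gas = 0 − 1 = -1, Q moves away from K toward the side with fewer gas moles, so the system shifts toward the side with more gas moles — to the left.

left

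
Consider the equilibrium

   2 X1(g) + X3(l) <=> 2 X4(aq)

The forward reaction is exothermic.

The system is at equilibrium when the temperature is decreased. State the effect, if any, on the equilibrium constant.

K depends on temperature via the van 't Hoff relation. The forward reaction is exothermic, so lowering T increases K.

increases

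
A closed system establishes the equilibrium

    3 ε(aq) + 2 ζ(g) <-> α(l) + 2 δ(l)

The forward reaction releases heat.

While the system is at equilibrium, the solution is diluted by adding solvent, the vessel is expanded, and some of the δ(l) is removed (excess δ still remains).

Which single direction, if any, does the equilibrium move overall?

left

Dilution lowers every aqueous concentration by the same factor. Δn_aq = 0 − 3 = -3, so the system shifts toward the side with more dissolved moles — to the left.
Gas moles: reactants 2, products 0 (Δn_gas = -2). Expansion shifts the system toward the side with more moles of gas — to the left.
δ is a pure liquid; its activity is 1 regardless of amount, so Q is unaffected — no shift from this change.
Only the nonzero effect(s) matter; the net shift is to the left.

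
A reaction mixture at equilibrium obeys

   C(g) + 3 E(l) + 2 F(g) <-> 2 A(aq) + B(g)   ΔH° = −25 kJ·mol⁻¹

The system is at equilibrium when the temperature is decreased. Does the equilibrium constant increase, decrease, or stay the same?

increases

K depends on temperature via the van 't Hoff relation. The forward reaction is exothermic, so lowering T increases K.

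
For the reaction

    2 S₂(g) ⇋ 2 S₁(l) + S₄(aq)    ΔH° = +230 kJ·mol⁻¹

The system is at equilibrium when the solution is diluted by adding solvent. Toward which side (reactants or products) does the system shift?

Dilution lowers every aqueous concentration by the same factor. Δn_aq = 1 − 0 = +1, so the system shifts toward the side with more dissolved moles — to the right.

right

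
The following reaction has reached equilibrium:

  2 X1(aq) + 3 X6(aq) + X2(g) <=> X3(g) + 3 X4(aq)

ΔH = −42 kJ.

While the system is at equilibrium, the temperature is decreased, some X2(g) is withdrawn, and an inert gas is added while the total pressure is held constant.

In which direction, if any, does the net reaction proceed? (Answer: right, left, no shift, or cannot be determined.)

cannot be determined

The forward reaction is exothermic. Lowering T favours the exothermic direction — shift to the right.
Removing X2 (g), a reactant, drives the reaction to the left.
Adding inert gas at constant total pressure expands the volume, scaling every reacting partial pressure by the same factor. Δn_gas = 1 − 1 = 0, so Q is unchanged — no shift.
The individual effects push in opposite directions; without quantitative information the net direction cannot be determined.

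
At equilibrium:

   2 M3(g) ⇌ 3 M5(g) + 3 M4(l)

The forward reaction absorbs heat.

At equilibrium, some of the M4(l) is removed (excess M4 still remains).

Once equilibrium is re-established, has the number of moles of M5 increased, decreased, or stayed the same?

M4 is a pure liquid; its activity is 1 regardless of amount, so Q is unaffected — no shift from this change.
No net shift occurs, so the amount of M5 is unchanged.

unchanged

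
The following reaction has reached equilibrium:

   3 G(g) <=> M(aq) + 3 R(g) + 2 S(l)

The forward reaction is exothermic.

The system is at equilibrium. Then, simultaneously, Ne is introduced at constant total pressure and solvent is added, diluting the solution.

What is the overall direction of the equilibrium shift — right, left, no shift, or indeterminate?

right

Adding inert gas at constant total pressure expands the volume, scaling every reacting partial pressure by the same factor. Δn_gas = 3 − 3 = 0, so Q is unchanged — no shift.
Dilution lowers every aqueous concentration by the same factor. Δn_aq = 1 − 0 = +1, so the system shifts toward the side with more dissolved moles — to the right.
Only the nonzero effect(s) matter; the net shift is to the right.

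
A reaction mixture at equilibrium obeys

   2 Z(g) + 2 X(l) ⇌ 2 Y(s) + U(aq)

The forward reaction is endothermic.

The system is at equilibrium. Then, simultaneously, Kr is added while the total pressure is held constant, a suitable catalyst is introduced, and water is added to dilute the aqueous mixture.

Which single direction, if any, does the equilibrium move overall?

Adding inert gas at constant total pressure expands the volume and lowers every reacting partial pressure. With Δn_gas = 0 − 2 = -2, Q moves away from K toward the side with fewer gas moles, so the system shifts toward the side with more gas moles — to the left.
A catalyst speeds both forward and reverse rates equally; it changes neither Q nor K — no shift from this change.
Dilution lowers every aqueous concentration by the same factor. Δn_aq = 1 − 0 = +1, so the system shifts toward the side with more dissolved moles — to the right.
The individual effects push in opposite directions; without quantitative information the net direction cannot be determined.

cannot be determined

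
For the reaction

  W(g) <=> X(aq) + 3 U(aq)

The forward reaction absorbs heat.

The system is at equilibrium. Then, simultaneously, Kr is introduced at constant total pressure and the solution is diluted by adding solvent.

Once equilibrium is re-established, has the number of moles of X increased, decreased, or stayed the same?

cannot be determined

Adding inert gas at constant total pressure expands the volume and lowers every reacting partial pressure. With Δn_gas = 0 − 1 = -1, Q moves away from K toward the side with fewer gas moles, so the system shifts toward the side with more gas moles — to the left.
Dilution lowers every aqueous concentration by the same factor. Δn_aq = 4 − 0 = +4, so the system shifts toward the side with more dissolved moles — to the right.
The two effects oppose each other, so the net shift — and hence the change in X — cannot be determined from the given information.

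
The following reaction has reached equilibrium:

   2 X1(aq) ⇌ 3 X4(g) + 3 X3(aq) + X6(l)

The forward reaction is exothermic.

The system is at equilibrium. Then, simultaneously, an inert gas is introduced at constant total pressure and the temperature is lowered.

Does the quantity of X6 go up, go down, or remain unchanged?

Adding inert gas at constant total pressure expands the volume and lowers every reacting partial pressure. With Δn_gas = 3 − 0 = +3, Q moves away from K toward the side with fewer gas moles, so the system shifts toward the side with more gas moles — to the right.
The forward reaction is exothermic. Lowering T favours the exothermic direction — shift to the right.
The net shift is to the right. X6 is a product, so its amount increases.

increases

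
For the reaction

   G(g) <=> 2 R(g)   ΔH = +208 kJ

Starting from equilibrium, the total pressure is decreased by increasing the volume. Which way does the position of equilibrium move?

right

Gas moles: reactants 1, products 2 (Δn_gas = +1). Expansion shifts the system toward the side with more moles of gas — to the right.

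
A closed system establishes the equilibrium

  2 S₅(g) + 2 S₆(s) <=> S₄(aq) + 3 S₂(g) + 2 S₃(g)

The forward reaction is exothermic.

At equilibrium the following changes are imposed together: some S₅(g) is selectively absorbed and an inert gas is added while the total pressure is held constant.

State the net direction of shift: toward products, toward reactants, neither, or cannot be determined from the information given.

cannot be determined

Removing S₅ (g), a reactant, drives the reaction to the left.
Adding inert gas at constant total pressure expands the volume and lowers every reacting partial pressure. With Δn_gas = 5 − 2 = +3, Q moves away from K toward the side with fewer gas moles, so the system shifts toward the side with more gas moles — to the right.
The individual effects push in opposite directions; without quantitative information the net direction cannot be determined.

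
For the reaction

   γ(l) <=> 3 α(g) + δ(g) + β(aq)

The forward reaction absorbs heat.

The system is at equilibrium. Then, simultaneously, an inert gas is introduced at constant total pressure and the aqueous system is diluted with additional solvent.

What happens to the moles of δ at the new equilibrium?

Adding inert gas at constant total pressure expands the volume and lowers every reacting partial pressure. With Δn_gas = 4 − 0 = +4, Q moves away from K toward the side with fewer gas moles, so the system shifts toward the side with more gas moles — to the right.
Dilution lowers every aqueous concentration by the same factor. Δn_aq = 1 − 0 = +1, so the system shifts toward the side with more dissolved moles — to the right.
The net shift is to the right. δ is a product, so its amount increases.

increases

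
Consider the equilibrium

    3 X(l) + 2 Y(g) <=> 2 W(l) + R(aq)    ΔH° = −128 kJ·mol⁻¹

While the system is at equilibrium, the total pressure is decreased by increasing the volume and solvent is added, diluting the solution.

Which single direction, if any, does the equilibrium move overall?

Gas moles: reactants 2, products 0 (Δn_gas = -2). Expansion shifts the system toward the side with more moles of gas — to the left.
Dilution lowers every aqueous concentration by the same factor. Δn_aq = 1 − 0 = +1, so the system shifts toward the side with more dissolved moles — to the right.
The individual effects push in opposite directions; without quantitative information the net direction cannot be determined.

cannot be determined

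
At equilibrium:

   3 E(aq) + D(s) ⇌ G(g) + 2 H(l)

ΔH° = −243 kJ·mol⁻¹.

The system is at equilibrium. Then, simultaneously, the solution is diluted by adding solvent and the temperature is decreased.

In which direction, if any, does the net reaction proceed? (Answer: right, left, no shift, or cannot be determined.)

cannot be determined

Dilution lowers every aqueous concentration by the same factor. Δn_aq = 0 − 3 = -3, so the system shifts toward the side with more dissolved moles — to the left.
The forward reaction is exothermic. Lowering T favours the exothermic direction — shift to the right.
The individual effects push in opposite directions; without quantitative information the net direction cannot be determined.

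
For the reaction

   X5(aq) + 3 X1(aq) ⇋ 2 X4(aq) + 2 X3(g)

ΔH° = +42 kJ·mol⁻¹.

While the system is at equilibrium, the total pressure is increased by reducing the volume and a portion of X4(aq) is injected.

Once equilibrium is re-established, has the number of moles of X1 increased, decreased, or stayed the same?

increases

Gas moles: reactants 0, products 2 (Δn_gas = +2). Compression shifts the system toward the side with fewer moles of gas — to the left.
Adding X4 (aq), a product, drives the reaction to the left.
The net shift is to the left. X1 is a reactant, so its amount increases.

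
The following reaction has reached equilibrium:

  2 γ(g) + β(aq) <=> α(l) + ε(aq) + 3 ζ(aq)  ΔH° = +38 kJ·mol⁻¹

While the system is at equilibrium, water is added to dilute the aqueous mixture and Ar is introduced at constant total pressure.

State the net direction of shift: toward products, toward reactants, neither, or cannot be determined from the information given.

cannot be determined

Dilution lowers every aqueous concentration by the same factor. Δn_aq = 4 − 1 = +3, so the system shifts toward the side with more dissolved moles — to the right.
Adding inert gas at constant total pressure expands the volume and lowers every reacting partial pressure. With Δn_gas = 0 − 2 = -2, Q moves away from K toward the side with fewer gas moles, so the system shifts toward the side with more gas moles — to the left.
The individual effects push in opposite directions; without quantitative information the net direction cannot be determined.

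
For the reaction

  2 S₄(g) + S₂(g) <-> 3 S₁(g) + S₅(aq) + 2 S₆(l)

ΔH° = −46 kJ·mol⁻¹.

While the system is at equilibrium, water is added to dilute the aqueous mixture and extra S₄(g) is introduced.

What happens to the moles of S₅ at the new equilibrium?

Dilution lowers every aqueous concentration by the same factor. Δn_aq = 1 − 0 = +1, so the system shifts toward the side with more dissolved moles — to the right.
Adding S₄ (g), a reactant, drives the reaction to the right.
The net shift is to the right. S₅ is a product, so its amount increases.

increases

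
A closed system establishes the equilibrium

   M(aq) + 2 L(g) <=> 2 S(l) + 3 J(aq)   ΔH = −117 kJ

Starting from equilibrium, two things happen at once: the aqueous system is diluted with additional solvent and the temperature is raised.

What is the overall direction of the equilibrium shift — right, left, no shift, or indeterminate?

cannot be determined

Dilution lowers every aqueous concentration by the same factor. Δn_aq = 3 − 1 = +2, so the system shifts toward the side with more dissolved moles — to the right.
The forward reaction is exothermic. Raising T favours the endothermic direction — shift to the left.
The individual effects push in opposite directions; without quantitative information the net direction cannot be determined.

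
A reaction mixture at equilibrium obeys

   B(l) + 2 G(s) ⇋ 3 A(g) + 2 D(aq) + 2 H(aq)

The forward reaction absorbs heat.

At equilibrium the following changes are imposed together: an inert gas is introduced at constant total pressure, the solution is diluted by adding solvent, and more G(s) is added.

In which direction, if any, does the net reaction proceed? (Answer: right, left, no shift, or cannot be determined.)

Adding inert gas at constant total pressure expands the volume and lowers every reacting partial pressure. With Δn_gas = 3 − 0 = +3, Q moves away from K toward the side with fewer gas moles, so the system shifts toward the side with more gas moles — to the right.
Dilution lowers every aqueous concentration by the same factor. Δn_aq = 4 − 0 = +4, so the system shifts toward the side with more dissolved moles — to the right.
G is a pure solid; its activity is 1 regardless of amount, so Q is unaffected — no shift from this change.
Only the nonzero effect(s) matter; the net shift is to the right.

right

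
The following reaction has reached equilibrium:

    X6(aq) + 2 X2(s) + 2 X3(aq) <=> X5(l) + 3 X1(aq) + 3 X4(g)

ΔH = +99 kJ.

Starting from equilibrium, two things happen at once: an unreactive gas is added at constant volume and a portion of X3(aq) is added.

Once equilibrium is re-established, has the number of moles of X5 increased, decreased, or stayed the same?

At constant volume, adding an inert gas leaves every reacting species' partial pressure unchanged, so Q is unchanged — no shift from this change.
Adding X3 (aq), a reactant, drives the reaction to the right.
The net shift is to the right. X5 is a product, so its amount increases.

increases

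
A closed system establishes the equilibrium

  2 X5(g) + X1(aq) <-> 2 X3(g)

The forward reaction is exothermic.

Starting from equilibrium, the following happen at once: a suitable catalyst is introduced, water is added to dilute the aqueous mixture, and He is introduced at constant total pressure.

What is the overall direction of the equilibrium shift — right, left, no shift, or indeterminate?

left

A catalyst speeds both forward and reverse rates equally; it changes neither Q nor K — no shift from this change.
Dilution lowers every aqueous concentration by the same factor. Δn_aq = 0 − 1 = -1, so the system shifts toward the side with more dissolved moles — to the left.
Adding inert gas at constant total pressure expands the volume, scaling every reacting partial pressure by the same factor. Δn_gas = 2 − 2 = 0, so Q is unchanged — no shift.
Only the nonzero effect(s) matter; the net shift is to the left.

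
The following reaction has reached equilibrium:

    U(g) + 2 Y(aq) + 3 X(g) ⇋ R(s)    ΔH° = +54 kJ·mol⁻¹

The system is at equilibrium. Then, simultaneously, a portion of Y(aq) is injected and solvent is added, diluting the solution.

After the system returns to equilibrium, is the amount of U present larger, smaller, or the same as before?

Adding Y (aq), a reactant, drives the reaction to the right.
Dilution lowers every aqueous concentration by the same factor. Δn_aq = 0 − 2 = -2, so the system shifts toward the side with more dissolved moles — to the left.
The two effects oppose each other, so the net shift — and hence the change in U — cannot be determined from the given information.

cannot be determined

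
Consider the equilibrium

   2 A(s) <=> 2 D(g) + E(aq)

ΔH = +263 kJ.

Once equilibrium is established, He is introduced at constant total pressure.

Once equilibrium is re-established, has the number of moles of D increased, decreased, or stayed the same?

Adding inert gas at constant total pressure expands the volume and lowers every reacting partial pressure. With Δn_gas = 2 − 0 = +2, Q moves away from K toward the side with fewer gas moles, so the system shifts toward the side with more gas moles — to the right.
The net shift is to the right. D is a product, so its amount increases.

increases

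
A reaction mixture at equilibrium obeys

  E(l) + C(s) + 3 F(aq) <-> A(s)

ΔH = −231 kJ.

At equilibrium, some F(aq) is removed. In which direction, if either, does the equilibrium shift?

left

Removing F (aq), a reactant, drives the reaction to the left.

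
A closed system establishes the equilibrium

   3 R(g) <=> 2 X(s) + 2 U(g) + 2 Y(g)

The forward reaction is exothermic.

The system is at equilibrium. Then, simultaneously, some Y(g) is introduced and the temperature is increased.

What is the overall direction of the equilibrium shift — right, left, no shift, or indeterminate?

Adding Y (g), a product, drives the reaction to the left.
The forward reaction is exothermic. Raising T favours the endothermic direction — shift to the left.
All effects act in the same direction — net shift to the left.

left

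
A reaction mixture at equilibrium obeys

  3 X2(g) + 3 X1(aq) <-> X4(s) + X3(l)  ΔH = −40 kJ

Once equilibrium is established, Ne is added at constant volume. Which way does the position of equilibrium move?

no shift

At constant volume, adding an inert gas leaves every reacting species' partial pressure unchanged, so Q is unchanged — no shift from this change.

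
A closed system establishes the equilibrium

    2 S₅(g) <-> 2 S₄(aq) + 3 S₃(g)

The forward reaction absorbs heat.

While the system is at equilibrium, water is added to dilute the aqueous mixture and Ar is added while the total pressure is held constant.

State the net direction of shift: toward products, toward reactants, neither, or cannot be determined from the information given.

Dilution lowers every aqueous concentration by the same factor. Δn_aq = 2 − 0 = +2, so the system shifts toward the side with more dissolved moles — to the right.
Adding inert gas at constant total pressure expands the volume and lowers every reacting partial pressure. With Δn_gas = 3 − 2 = +1, Q moves away from K toward the side with fewer gas moles, so the system shifts toward the side with more gas moles — to the right.
All effects act in the same direction — net shift to the right.

right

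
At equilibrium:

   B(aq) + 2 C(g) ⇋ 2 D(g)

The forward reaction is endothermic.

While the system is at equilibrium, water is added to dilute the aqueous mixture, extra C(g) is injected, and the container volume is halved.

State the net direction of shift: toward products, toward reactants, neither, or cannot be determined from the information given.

Dilution lowers every aqueous concentration by the same factor. Δn_aq = 0 − 1 = -1, so the system shifts toward the side with more dissolved moles — to the left.
Adding C (g), a reactant, drives the reaction to the right.
Gas moles: reactants 2, products 2. Δn_gas = 0, so a volume change leaves Q equal to K — no shift from this change.
The individual effects push in opposite directions; without quantitative information the net direction cannot be determined.

cannot be determined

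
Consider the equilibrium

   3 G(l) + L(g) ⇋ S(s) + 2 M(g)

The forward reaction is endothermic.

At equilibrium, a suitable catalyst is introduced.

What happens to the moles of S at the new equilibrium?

unchanged

A catalyst speeds both forward and reverse rates equally; it changes neither Q nor K — no shift from this change.
No net shift occurs, so the amount of S is unchanged.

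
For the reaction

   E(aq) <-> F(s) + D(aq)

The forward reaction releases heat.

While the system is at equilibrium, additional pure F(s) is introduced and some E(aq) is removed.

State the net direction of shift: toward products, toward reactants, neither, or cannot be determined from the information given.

left

F is a pure solid; its activity is 1 regardless of amount, so Q is unaffected — no shift from this change.
Removing E (aq), a reactant, drives the reaction to the left.
Only the nonzero effect(s) matter; the net shift is to the left.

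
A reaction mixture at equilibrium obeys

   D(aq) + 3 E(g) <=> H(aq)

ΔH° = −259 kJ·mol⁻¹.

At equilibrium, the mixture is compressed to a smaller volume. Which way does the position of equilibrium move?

right

Gas moles: reactants 3, products 0 (Δn_gas = -3). Compression shifts the system toward the side with fewer moles of gas — to the right.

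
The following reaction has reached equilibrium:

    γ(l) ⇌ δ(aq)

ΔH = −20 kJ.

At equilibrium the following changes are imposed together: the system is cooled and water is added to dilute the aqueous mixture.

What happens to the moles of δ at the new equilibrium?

increases

The forward reaction is exothermic. Lowering T favours the exothermic direction — shift to the right.
Dilution lowers every aqueous concentration by the same factor. Δn_aq = 1 − 0 = +1, so the system shifts toward the side with more dissolved moles — to the right.
The net shift is to the right. δ is a product, so its amount increases.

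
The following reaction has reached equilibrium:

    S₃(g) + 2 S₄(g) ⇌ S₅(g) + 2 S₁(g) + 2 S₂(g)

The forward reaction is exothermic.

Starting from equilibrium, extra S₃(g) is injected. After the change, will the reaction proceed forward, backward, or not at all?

Adding S₃ (g), a reactant, drives the reaction to the right.

right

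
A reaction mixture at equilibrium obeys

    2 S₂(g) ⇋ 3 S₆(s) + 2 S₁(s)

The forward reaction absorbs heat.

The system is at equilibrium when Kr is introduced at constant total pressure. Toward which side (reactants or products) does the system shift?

Adding inert gas at constant total pressure expands the volume and lowers every reacting partial pressure. With Δn_gas = 0 − 2 = -2, Q moves away from K toward the side with fewer gas moles, so the system shifts toward the side with more gas moles — to the left.

left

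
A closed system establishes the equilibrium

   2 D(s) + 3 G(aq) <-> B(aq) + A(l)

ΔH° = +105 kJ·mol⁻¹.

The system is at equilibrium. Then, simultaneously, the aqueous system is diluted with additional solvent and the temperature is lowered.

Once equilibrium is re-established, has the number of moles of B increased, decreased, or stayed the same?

Dilution lowers every aqueous concentration by the same factor. Δn_aq = 1 − 3 = -2, so the system shifts toward the side with more dissolved moles — to the left.
The forward reaction is endothermic. Lowering T favours the exothermic direction — shift to the left.
The net shift is to the left. B is a product, so its amount decreases.

decreases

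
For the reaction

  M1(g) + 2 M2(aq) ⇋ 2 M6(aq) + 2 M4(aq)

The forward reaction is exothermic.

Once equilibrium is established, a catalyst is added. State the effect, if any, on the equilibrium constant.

unchanged

The equilibrium constant depends only on temperature. This perturbation changes neither the position of equilibrium nor K.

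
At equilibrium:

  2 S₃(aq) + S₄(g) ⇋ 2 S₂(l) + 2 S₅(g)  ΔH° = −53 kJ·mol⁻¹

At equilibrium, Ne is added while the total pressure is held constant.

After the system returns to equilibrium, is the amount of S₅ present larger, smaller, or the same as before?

increases

Adding inert gas at constant total pressure expands the volume and lowers every reacting partial pressure. With Δn_gas = 2 − 1 = +1, Q moves away from K toward the side with fewer gas moles, so the system shifts toward the side with more gas moles — to the right.
The net shift is to the right. S₅ is a product, so its amount increases.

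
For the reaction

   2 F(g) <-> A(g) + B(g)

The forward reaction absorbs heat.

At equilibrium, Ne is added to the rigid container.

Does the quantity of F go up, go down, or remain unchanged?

unchanged

At constant volume, adding an inert gas leaves every reacting species' partial pressure unchanged, so Q is unchanged — no shift from this change.
No net shift occurs, so the amount of F is unchanged.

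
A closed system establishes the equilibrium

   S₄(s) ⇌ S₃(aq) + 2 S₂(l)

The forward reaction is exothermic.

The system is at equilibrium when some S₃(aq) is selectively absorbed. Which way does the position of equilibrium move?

Removing S₃ (aq), a product, drives the reaction to the right.

right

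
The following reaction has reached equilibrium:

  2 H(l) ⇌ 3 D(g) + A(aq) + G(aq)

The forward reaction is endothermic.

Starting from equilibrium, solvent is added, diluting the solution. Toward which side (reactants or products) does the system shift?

right

Dilution lowers every aqueous concentration by the same factor. Δn_aq = 2 − 0 = +2, so the system shifts toward the side with more dissolved moles — to the right.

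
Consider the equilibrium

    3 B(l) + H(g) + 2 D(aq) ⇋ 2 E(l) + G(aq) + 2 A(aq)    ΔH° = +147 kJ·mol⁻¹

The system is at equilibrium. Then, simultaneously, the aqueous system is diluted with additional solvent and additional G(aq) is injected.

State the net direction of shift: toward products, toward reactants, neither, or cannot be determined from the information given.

cannot be determined

Dilution lowers every aqueous concentration by the same factor. Δn_aq = 3 − 2 = +1, so the system shifts toward the side with more dissolved moles — to the right.
Adding G (aq), a product, drives the reaction to the left.
The individual effects push in opposite directions; without quantitative information the net direction cannot be determined.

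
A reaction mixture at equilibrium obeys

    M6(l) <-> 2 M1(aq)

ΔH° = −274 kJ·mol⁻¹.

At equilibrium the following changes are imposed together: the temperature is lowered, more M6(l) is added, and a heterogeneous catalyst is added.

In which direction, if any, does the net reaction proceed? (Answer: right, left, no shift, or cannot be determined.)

The forward reaction is exothermic. Lowering T favours the exothermic direction — shift to the right.
M6 is a pure liquid; its activity is 1 regardless of amount, so Q is unaffected — no shift from this change.
A catalyst speeds both forward and reverse rates equally; it changes neither Q nor K — no shift from this change.
Only the nonzero effect(s) matter; the net shift is to the right.

right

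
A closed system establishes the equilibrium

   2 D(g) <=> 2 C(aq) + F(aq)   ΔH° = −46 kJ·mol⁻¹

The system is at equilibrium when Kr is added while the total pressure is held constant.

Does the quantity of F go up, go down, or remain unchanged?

decreases

Adding inert gas at constant total pressure expands the volume and lowers every reacting partial pressure. With Δn_gas = 0 − 2 = -2, Q moves away from K toward the side with fewer gas moles, so the system shifts toward the side with more gas moles — to the left.
The net shift is to the left. F is a product, so its amount decreases.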